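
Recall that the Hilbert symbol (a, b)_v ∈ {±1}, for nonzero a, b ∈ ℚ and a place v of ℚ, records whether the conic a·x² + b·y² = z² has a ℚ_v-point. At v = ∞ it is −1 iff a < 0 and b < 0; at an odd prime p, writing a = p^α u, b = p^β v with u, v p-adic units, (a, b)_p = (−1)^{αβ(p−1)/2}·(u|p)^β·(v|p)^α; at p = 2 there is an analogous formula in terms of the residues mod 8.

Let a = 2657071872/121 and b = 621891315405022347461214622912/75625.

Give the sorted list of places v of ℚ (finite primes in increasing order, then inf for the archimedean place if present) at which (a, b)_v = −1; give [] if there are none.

(a, b) ≡ (1153243, 1983163) mod (ℚ^×)²; places V = {2, 3, 5, 7, 11, 13, 19, 23, 29, 31, 37, ∞}.
(a,b)_3: α=2, u≡1; β=0, v≡1 (mod 3); (1|3)=+1, (1|3)=+1; sign (−1)^0·+1^0·+1^2 = +1.
(a,b)_7: α=1, u≡2; β=5, v≡3 (mod 7); (2|7)=+1, (3|7)=-1; sign (−1)^1·+1^5·-1^1 = +1.
(a,b)_31: α=0, u≡22; β=1, v≡19 (mod 31); (22|31)=-1, (19|31)=+1; sign (−1)^0·-1^1·+1^0 = -1.
(a,b)_23: α=1, u≡16; β=4, v≡21 (mod 23); (16|23)=+1, (21|23)=-1; sign (−1)^0·+1^4·-1^1 = -1.
(a,b)_13: α=1, u≡9; β=5, v≡4 (mod 13); (9|13)=+1, (4|13)=+1; sign (−1)^0·+1^5·+1^1 = +1.
(a,b)_∞: sgn(1153243)=+, sgn(1983163)=+, so +1.
(a,b)_29: α=1, u≡15; β=4, v≡21 (mod 29); (15|29)=-1, (21|29)=-1; sign (−1)^0·-1^4·-1^1 = -1.
(a,b)_37: α=0, u≡27; β=1, v≡8 (mod 37); (27|37)=+1, (8|37)=-1; sign (−1)^0·+1^1·-1^0 = +1.
(a,b)_19: α=1, u≡16; β=3, v≡2 (mod 19); (16|19)=+1, (2|19)=-1; sign (−1)^1·+1^3·-1^1 = +1.
(a,b)_2: α=8, β=6; u≡3, v≡3 (mod 8); ε(u)ε(v)=1·1, αω(v)=8·1, βω(u)=6·1; sum ≡ 1  ⇒  -1.
(a,b)_5: α=0, u≡2; β=-4, v≡2 (mod 5); (2|5)=-1, (2|5)=-1; sign (−1)^0·-1^-4·-1^0 = +1.
(a,b)_11: α=-2, u≡4; β=-2, v≡10 (mod 11); (4|11)=+1, (10|11)=-1; sign (−1)^0·+1^-2·-1^-2 = +1.
(1153243, 1983163 / ℚ) ramifies at {2, 23, 29, 31}: a division algebra.

[2, 23, 29, 31]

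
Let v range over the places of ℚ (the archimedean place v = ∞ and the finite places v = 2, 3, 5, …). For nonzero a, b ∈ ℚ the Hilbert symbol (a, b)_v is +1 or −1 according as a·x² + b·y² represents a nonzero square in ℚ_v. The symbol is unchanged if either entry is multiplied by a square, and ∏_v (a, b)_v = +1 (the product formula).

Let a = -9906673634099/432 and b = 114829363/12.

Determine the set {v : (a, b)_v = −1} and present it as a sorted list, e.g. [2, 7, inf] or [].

(a, b) ≡ (-33, 23529) mod (ℚ^×)²; places V = {2, 3, 11, 23, 31, ∞}.
(a,b)_3: α=-3, u≡1; β=-1, v≡1 (mod 3); (1|3)=+1, (1|3)=+1; sign (−1)^1·+1^-1·+1^-3 = -1.
(a,b)_31: α=2, u≡13; β=1, v≡27 (mod 31); (13|31)=-1, (27|31)=-1; sign (−1)^0·-1^1·-1^2 = -1.
(a,b)_23: α=2, u≡16; β=1, v≡11 (mod 23); (16|23)=+1, (11|23)=-1; sign (−1)^0·+1^1·-1^2 = +1.
(a,b)_11: α=7, u≡6; β=5, v≡9 (mod 11); (6|11)=-1, (9|11)=+1; sign (−1)^1·-1^5·+1^7 = +1.
(a,b)_2: α=-4, β=-2; u≡7, v≡1 (mod 8); ε(u)ε(v)=1·0, αω(v)=-4·0, βω(u)=-2·0; sum ≡ 0  ⇒  +1.
(a,b)_∞: sgn(-33)=−, sgn(23529)=+, so +1.
(-33, 23529 / ℚ) ramifies at {3, 31}: a division algebra.

[3, 31]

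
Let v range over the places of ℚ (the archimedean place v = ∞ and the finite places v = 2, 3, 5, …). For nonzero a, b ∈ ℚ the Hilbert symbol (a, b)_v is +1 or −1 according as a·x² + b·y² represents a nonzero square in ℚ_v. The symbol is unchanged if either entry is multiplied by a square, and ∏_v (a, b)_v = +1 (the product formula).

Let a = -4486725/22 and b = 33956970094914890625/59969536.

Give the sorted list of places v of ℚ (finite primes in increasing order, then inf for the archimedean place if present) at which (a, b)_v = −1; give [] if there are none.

[3, 11, 17, 23]

(a, b) ≡ (-1518, 17) mod (ℚ^×)²; places V = {2, 3, 5, 7, 11, 17, 23, ∞}.
(a,b)_11: α=-1, u≡5; β=-4, v≡2 (mod 11); (5|11)=+1, (2|11)=-1; sign (−1)^0·+1^-4·-1^-1 = -1.
(a,b)_23: α=1, u≡12; β=2, v≡10 (mod 23); (12|23)=+1, (10|23)=-1; sign (−1)^0·+1^2·-1^1 = -1.
(a,b)_17: α=2, u≡6; β=5, v≡16 (mod 17); (6|17)=-1, (16|17)=+1; sign (−1)^0·-1^5·+1^2 = -1.
(a,b)_2: α=-1, β=-12; u≡1, v≡1 (mod 8); ε(u)ε(v)=0·0, αω(v)=-1·0, βω(u)=-12·0; sum ≡ 0  ⇒  +1.
(a,b)_7: α=0, u≡2; β=2, v≡6 (mod 7); (2|7)=+1, (6|7)=-1; sign (−1)^0·+1^2·-1^0 = +1.
(a,b)_5: α=2, u≡3; β=6, v≡3 (mod 5); (3|5)=-1, (3|5)=-1; sign (−1)^0·-1^6·-1^2 = +1.
(a,b)_3: α=3, u≡1; β=10, v≡2 (mod 3); (1|3)=+1, (2|3)=-1; sign (−1)^0·+1^10·-1^3 = -1.
(a,b)_∞: sgn(-1518)=−, sgn(17)=+, so +1.
|Ram(-1518, 17)| = 4, even; anisotropic at {3, 11, 17, 23}.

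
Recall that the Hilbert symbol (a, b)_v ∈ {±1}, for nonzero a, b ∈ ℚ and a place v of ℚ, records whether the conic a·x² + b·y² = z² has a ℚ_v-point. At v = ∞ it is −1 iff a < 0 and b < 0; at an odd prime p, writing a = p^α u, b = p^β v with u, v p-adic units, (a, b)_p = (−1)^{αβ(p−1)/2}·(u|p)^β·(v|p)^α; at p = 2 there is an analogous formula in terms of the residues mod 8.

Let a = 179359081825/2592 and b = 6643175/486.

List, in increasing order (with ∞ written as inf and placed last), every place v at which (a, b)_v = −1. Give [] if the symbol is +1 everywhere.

[2, 3, 11, 19]

(a, b) ≡ (7106, 32538) mod (ℚ^×)²; places V = {2, 3, 5, 7, 11, 17, 19, 29, ∞}.
(a,b)_7: α=4, u≡1; β=2, v≡2 (mod 7); (1|7)=+1, (2|7)=+1; sign (−1)^0·+1^2·+1^4 = +1.
(a,b)_29: α=2, u≡9; β=1, v≡16 (mod 29); (9|29)=+1, (16|29)=+1; sign (−1)^0·+1^1·+1^2 = +1.
(a,b)_3: α=-4, u≡2; β=-5, v≡1 (mod 3); (2|3)=-1, (1|3)=+1; sign (−1)^0·-1^-5·+1^-4 = -1.
(a,b)_17: α=1, u≡7; β=1, v≡3 (mod 17); (7|17)=-1, (3|17)=-1; sign (−1)^0·-1^1·-1^1 = +1.
(a,b)_∞: sgn(7106)=+, sgn(32538)=+, so +1.
(a,b)_11: α=1, u≡10; β=1, v≡7 (mod 11); (10|11)=-1, (7|11)=-1; sign (−1)^1·-1^1·-1^1 = -1.
(a,b)_19: α=1, u≡2; β=0, v≡10 (mod 19); (2|19)=-1, (10|19)=-1; sign (−1)^0·-1^0·-1^1 = -1.
(a,b)_5: α=2, u≡4; β=2, v≡2 (mod 5); (4|5)=+1, (2|5)=-1; sign (−1)^0·+1^2·-1^2 = +1.
(a,b)_2: α=-5, β=-1; u≡1, v≡5 (mod 8); ε(u)ε(v)=0·0, αω(v)=-5·1, βω(u)=-1·0; sum ≡ 1  ⇒  -1.
|Ram(7106, 32538)| = 4, even; anisotropic at {2, 3, 11, 19}.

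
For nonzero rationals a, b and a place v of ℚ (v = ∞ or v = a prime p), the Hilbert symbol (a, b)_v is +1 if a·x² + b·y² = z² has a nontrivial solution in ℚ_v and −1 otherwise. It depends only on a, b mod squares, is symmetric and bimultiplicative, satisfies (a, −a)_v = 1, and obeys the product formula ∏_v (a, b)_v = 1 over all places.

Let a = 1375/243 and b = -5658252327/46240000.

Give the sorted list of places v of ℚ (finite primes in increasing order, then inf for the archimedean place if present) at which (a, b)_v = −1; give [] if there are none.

Mod squares: a ≡ 165, b ≡ -7. Check v ∈ {∞, 2, 3, 5, 7, 11, 13, 17}.
v=2: v_2(a)=0, v_2(b)=-8; units ≡ 5, 1 (mod 8); ε·ε+αω+βω = 0·0+0·0+-8·1 ≡ 0  ⇒  (a,b)_2 = +1.
v=5: a=5^3·(≡2), b=5^-4·(≡2) mod 5; (2|5)=-1, (2|5)=-1; (−1)^{3·-4·2}·(-1)^-4·(-1)^3 = -1.
v=11: a=11^1·(≡4), b=11^0·(≡5) mod 11; (4|11)=+1, (5|11)=+1; (−1)^{1·0·5}·(+1)^0·(+1)^1 = +1.
v=13: a=13^0·(≡4), b=13^2·(≡2) mod 13; (4|13)=+1, (2|13)=-1; (−1)^{0·2·6}·(+1)^2·(-1)^0 = +1.
v=3: a=3^-5·(≡1), b=3^14·(≡2) mod 3; (1|3)=+1, (2|3)=-1; (−1)^{-5·14·1}·(+1)^14·(-1)^-5 = -1.
v=∞: 165 > 0 and -7 < 0  ⇒  (a,b)_∞ = +1.
v=7: a=7^0·(≡2), b=7^1·(≡6) mod 7; (2|7)=+1, (6|7)=-1; (−1)^{0·1·3}·(+1)^1·(-1)^0 = +1.
v=17: a=17^0·(≡3), b=17^-2·(≡5) mod 17; (3|17)=-1, (5|17)=-1; (−1)^{0·-2·8}·(-1)^-2·(-1)^0 = +1.
(165, -7 / ℚ) ramifies at {3, 5}: a division algebra.

[3, 5]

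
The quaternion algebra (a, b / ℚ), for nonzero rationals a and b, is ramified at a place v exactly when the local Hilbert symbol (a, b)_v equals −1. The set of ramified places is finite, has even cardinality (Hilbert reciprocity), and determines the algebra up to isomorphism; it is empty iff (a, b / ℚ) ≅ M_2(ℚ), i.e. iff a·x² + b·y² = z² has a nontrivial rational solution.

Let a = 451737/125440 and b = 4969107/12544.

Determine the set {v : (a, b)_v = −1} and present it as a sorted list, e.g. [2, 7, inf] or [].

[2, 5]

(a, b) ≡ (330, 3) mod (ℚ^×)²; places V = {2, 3, 5, 7, 11, 13, ∞}.
(a,b)_7: α=-2, u≡4; β=-2, v≡6 (mod 7); (4|7)=+1, (6|7)=-1; sign (−1)^0·+1^-2·-1^-2 = +1.
(a,b)_5: α=-1, u≡4; β=0, v≡3 (mod 5); (4|5)=+1, (3|5)=-1; sign (−1)^0·+1^0·-1^-1 = -1.
(a,b)_∞: sgn(330)=+, sgn(3)=+, so +1.
(a,b)_2: α=-9, β=-8; u≡5, v≡3 (mod 8); ε(u)ε(v)=0·1, αω(v)=-9·1, βω(u)=-8·1; sum ≡ 1  ⇒  -1.
(a,b)_3: α=5, u≡2; β=5, v≡1 (mod 3); (2|3)=-1, (1|3)=+1; sign (−1)^1·-1^5·+1^5 = +1.
(a,b)_11: α=1, u≡10; β=2, v≡1 (mod 11); (10|11)=-1, (1|11)=+1; sign (−1)^0·-1^2·+1^1 = +1.
(a,b)_13: α=2, u≡7; β=2, v≡3 (mod 13); (7|13)=-1, (3|13)=+1; sign (−1)^0·-1^2·+1^2 = +1.
(330, 3 / ℚ) ramifies at {2, 5}: a division algebra.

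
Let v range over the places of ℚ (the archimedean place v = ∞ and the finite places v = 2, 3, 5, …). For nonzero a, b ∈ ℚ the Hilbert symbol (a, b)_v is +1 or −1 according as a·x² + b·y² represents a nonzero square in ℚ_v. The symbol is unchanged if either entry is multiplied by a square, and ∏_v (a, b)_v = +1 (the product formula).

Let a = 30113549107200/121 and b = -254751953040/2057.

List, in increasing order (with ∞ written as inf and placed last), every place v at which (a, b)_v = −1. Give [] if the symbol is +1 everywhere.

[2, 3, 5, 13]

(a, b) ≡ (663, -1105) mod (ℚ^×)²; places V = {2, 3, 5, 11, 13, 17, 37, 47, ∞}.
(a,b)_2: α=14, β=4; u≡7, v≡7 (mod 8); ε(u)ε(v)=1·1, αω(v)=14·0, βω(u)=4·0; sum ≡ 1  ⇒  -1.
(a,b)_47: α=0, u≡20; β=2, v≡13 (mod 47); (20|47)=-1, (13|47)=-1; sign (−1)^0·-1^2·-1^0 = +1.
(a,b)_3: α=5, u≡2; β=4, v≡2 (mod 3); (2|3)=-1, (2|3)=-1; sign (−1)^0·-1^4·-1^5 = -1.
(a,b)_5: α=2, u≡3; β=1, v≡1 (mod 5); (3|5)=-1, (1|5)=+1; sign (−1)^0·-1^1·+1^2 = -1.
(a,b)_37: α=2, u≡16; β=2, v≡14 (mod 37); (16|37)=+1, (14|37)=-1; sign (−1)^0·+1^2·-1^2 = +1.
(a,b)_∞: sgn(663)=+, sgn(-1105)=−, so +1.
(a,b)_13: α=1, u≡12; β=1, v≡8 (mod 13); (12|13)=+1, (8|13)=-1; sign (−1)^0·+1^1·-1^1 = -1.
(a,b)_17: α=1, u≡7; β=-1, v≡14 (mod 17); (7|17)=-1, (14|17)=-1; sign (−1)^0·-1^-1·-1^1 = +1.
(a,b)_11: α=-2, u≡9; β=-2, v≡7 (mod 11); (9|11)=+1, (7|11)=-1; sign (−1)^0·+1^-2·-1^-2 = +1.
|Ram(663, -1105)| = 4, even; anisotropic at {2, 3, 5, 13}.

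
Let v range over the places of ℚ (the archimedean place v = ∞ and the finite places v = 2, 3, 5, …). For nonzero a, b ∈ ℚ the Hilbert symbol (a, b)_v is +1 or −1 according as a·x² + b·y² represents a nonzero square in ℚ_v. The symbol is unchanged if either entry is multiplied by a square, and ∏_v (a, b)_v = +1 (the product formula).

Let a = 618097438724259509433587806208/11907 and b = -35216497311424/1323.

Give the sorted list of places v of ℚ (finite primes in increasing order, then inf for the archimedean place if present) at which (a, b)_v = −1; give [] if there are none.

[3, 13]

(a, b) ≡ (252681, -10164297) mod (ℚ^×)²; places V = {2, 3, 7, 11, 13, 19, 29, 31, 43, ∞}.
(a,b)_2: α=12, β=6; u≡1, v≡7 (mod 8); ε(u)ε(v)=0·1, αω(v)=12·0, βω(u)=6·0; sum ≡ 0  ⇒  +1.
(a,b)_13: α=5, u≡8; β=3, v≡4 (mod 13); (8|13)=-1, (4|13)=+1; sign (−1)^0·-1^3·+1^5 = -1.
(a,b)_∞: sgn(252681)=+, sgn(-10164297)=−, so +1.
(a,b)_43: α=2, u≡10; β=1, v≡6 (mod 43); (10|43)=+1, (6|43)=+1; sign (−1)^0·+1^1·+1^2 = +1.
(a,b)_19: α=3, u≡15; β=1, v≡1 (mod 19); (15|19)=-1, (1|19)=+1; sign (−1)^1·-1^1·+1^3 = +1.
(a,b)_31: α=5, u≡21; β=2, v≡20 (mod 31); (21|31)=-1, (20|31)=+1; sign (−1)^0·-1^2·+1^5 = +1.
(a,b)_29: α=2, u≡13; β=1, v≡1 (mod 29); (13|29)=+1, (1|29)=+1; sign (−1)^0·+1^1·+1^2 = +1.
(a,b)_3: α=-5, u≡2; β=-3, v≡2 (mod 3); (2|3)=-1, (2|3)=-1; sign (−1)^1·-1^-3·-1^-5 = -1.
(a,b)_11: α=3, u≡9; β=1, v≡8 (mod 11); (9|11)=+1, (8|11)=-1; sign (−1)^1·+1^1·-1^3 = +1.
(a,b)_7: α=-2, u≡1; β=-2, v≡2 (mod 7); (1|7)=+1, (2|7)=+1; sign (−1)^0·+1^-2·+1^-2 = +1.
|Ram(252681, -10164297)| = 2, even; anisotropic at {3, 13}.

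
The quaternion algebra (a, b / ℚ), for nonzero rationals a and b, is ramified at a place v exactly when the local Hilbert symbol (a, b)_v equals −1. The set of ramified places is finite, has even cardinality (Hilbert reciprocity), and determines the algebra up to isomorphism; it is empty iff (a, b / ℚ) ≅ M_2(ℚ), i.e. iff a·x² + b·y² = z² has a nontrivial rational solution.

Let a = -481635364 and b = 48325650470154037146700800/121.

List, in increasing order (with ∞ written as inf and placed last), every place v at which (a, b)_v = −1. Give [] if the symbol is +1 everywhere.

[2, 7, 17, 23, 37, 41]

(a, b) ≡ (-120408841, 14467) mod (ℚ^×)²; places V = {2, 3, 5, 7, 11, 17, 23, 29, 37, 41, ∞}.
(a,b)_17: α=1, u≡11; β=3, v≡1 (mod 17); (11|17)=-1, (1|17)=+1; sign (−1)^0·-1^3·+1^1 = -1.
(a,b)_7: α=1, u≡6; β=2, v≡6 (mod 7); (6|7)=-1, (6|7)=-1; sign (−1)^0·-1^2·-1^1 = -1.
(a,b)_29: α=1, u≡10; β=2, v≡25 (mod 29); (10|29)=-1, (25|29)=+1; sign (−1)^0·-1^2·+1^1 = +1.
(a,b)_∞: sgn(-120408841)=−, sgn(14467)=+, so +1.
(a,b)_11: α=0, u≡10; β=-2, v≡2 (mod 11); (10|11)=-1, (2|11)=-1; sign (−1)^0·-1^-2·-1^0 = +1.
(a,b)_2: α=2, β=10; u≡7, v≡3 (mod 8); ε(u)ε(v)=1·1, αω(v)=2·1, βω(u)=10·0; sum ≡ 1  ⇒  -1.
(a,b)_41: α=1, u≡34; β=2, v≡11 (mod 41); (34|41)=-1, (11|41)=-1; sign (−1)^0·-1^2·-1^1 = -1.
(a,b)_3: α=0, u≡2; β=2, v≡1 (mod 3); (2|3)=-1, (1|3)=+1; sign (−1)^0·-1^2·+1^0 = +1.
(a,b)_37: α=1, u≡20; β=3, v≡34 (mod 37); (20|37)=-1, (34|37)=+1; sign (−1)^0·-1^3·+1^1 = -1.
(a,b)_5: α=0, u≡1; β=2, v≡2 (mod 5); (1|5)=+1, (2|5)=-1; sign (−1)^0·+1^2·-1^0 = +1.
(a,b)_23: α=1, u≡4; β=3, v≡12 (mod 23); (4|23)=+1, (12|23)=+1; sign (−1)^1·+1^3·+1^1 = -1.
(-120408841, 14467 / ℚ) ramifies at {2, 7, 17, 23, 37, 41}: a division algebra.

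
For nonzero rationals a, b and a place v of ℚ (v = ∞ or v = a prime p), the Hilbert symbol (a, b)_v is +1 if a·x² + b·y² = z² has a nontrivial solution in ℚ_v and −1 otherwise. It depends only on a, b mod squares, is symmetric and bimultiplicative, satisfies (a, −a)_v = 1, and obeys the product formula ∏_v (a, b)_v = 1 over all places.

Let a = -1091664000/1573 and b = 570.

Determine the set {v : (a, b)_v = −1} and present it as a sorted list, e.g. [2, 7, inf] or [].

(a, b) ≡ (-2730, 570) mod (ℚ^×)²; places V = {2, 3, 5, 7, 11, 13, 19, ∞}.
(a,b)_∞: sgn(-2730)=−, sgn(570)=+, so +1.
(a,b)_2: α=7, β=1; u≡3, v≡5 (mod 8); ε(u)ε(v)=1·0, αω(v)=7·1, βω(u)=1·1; sum ≡ 0  ⇒  +1.
(a,b)_3: α=3, u≡2; β=1, v≡1 (mod 3); (2|3)=-1, (1|3)=+1; sign (−1)^1·-1^1·+1^3 = +1.
(a,b)_11: α=-2, u≡1; β=0, v≡9 (mod 11); (1|11)=+1, (9|11)=+1; sign (−1)^0·+1^0·+1^-2 = +1.
(a,b)_19: α=2, u≡9; β=1, v≡11 (mod 19); (9|19)=+1, (11|19)=+1; sign (−1)^0·+1^1·+1^2 = +1.
(a,b)_5: α=3, u≡1; β=1, v≡4 (mod 5); (1|5)=+1, (4|5)=+1; sign (−1)^0·+1^1·+1^3 = +1.
(a,b)_13: α=-1, u≡7; β=0, v≡11 (mod 13); (7|13)=-1, (11|13)=-1; sign (−1)^0·-1^0·-1^-1 = -1.
(a,b)_7: α=1, u≡4; β=0, v≡3 (mod 7); (4|7)=+1, (3|7)=-1; sign (−1)^0·+1^0·-1^1 = -1.
(-2730, 570 / ℚ) ramifies at {7, 13}: a division algebra.

[7, 13]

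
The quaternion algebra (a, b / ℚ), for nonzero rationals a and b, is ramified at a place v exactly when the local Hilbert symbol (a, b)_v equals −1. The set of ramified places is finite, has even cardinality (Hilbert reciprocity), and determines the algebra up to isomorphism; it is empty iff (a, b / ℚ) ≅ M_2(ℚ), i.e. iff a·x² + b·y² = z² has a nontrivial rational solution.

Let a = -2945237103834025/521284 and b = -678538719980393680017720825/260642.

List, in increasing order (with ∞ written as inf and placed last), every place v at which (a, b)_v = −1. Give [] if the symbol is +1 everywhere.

[2, 3, 7, 31, 41, inf]

(a, b) ≡ (-4208281, -31746) mod (ℚ^×)²; places V = {2, 3, 5, 7, 11, 13, 19, 31, 37, 41, 43, ∞}.
(a,b)_37: α=2, u≡7; β=3, v≡30 (mod 37); (7|37)=+1, (30|37)=+1; sign (−1)^0·+1^3·+1^2 = +1.
(a,b)_43: α=1, u≡23; β=2, v≡9 (mod 43); (23|43)=+1, (9|43)=+1; sign (−1)^0·+1^2·+1^1 = +1.
(a,b)_∞: sgn(-4208281)=−, sgn(-31746)=−, so -1.
(a,b)_31: α=1, u≡24; β=2, v≡23 (mod 31); (24|31)=-1, (23|31)=-1; sign (−1)^0·-1^2·-1^1 = -1.
(a,b)_3: α=0, u≡2; β=1, v≡2 (mod 3); (2|3)=-1, (2|3)=-1; sign (−1)^0·-1^1·-1^0 = -1.
(a,b)_5: α=2, u≡1; β=2, v≡1 (mod 5); (1|5)=+1, (1|5)=+1; sign (−1)^0·+1^2·+1^2 = +1.
(a,b)_2: α=-2, β=-1; u≡7, v≡7 (mod 8); ε(u)ε(v)=1·1, αω(v)=-2·0, βω(u)=-1·0; sum ≡ 1  ⇒  -1.
(a,b)_7: α=1, u≡6; β=0, v≡5 (mod 7); (6|7)=-1, (5|7)=-1; sign (−1)^0·-1^0·-1^1 = -1.
(a,b)_41: α=1, u≡25; β=2, v≡13 (mod 41); (25|41)=+1, (13|41)=-1; sign (−1)^0·+1^2·-1^1 = -1.
(a,b)_13: α=2, u≡1; β=5, v≡8 (mod 13); (1|13)=+1, (8|13)=-1; sign (−1)^0·+1^5·-1^2 = +1.
(a,b)_19: α=-4, u≡18; β=-4, v≡2 (mod 19); (18|19)=-1, (2|19)=-1; sign (−1)^0·-1^-4·-1^-4 = +1.
(a,b)_11: α=3, u≡9; β=5, v≡7 (mod 11); (9|11)=+1, (7|11)=-1; sign (−1)^1·+1^5·-1^3 = +1.
|Ram(-4208281, -31746)| = 6, even; anisotropic at {2, 3, 7, 31, 41, ∞}.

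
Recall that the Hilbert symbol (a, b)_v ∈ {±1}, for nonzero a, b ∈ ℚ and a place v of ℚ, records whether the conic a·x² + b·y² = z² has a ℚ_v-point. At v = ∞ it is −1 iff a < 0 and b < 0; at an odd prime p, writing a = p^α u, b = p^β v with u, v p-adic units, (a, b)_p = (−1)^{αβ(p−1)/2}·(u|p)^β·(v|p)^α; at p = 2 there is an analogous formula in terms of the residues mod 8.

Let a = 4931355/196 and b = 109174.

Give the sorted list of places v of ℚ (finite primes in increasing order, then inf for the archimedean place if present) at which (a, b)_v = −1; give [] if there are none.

[11, 17]

(a, b) ≡ (40755, 646) mod (ℚ^×)²; places V = {2, 3, 5, 7, 11, 13, 17, 19, ∞}.
(a,b)_19: α=1, u≡4; β=1, v≡8 (mod 19); (4|19)=+1, (8|19)=-1; sign (−1)^1·+1^1·-1^1 = +1.
(a,b)_7: α=-2, u≡4; β=0, v≡2 (mod 7); (4|7)=+1, (2|7)=+1; sign (−1)^0·+1^0·+1^-2 = +1.
(a,b)_3: α=1, u≡1; β=0, v≡1 (mod 3); (1|3)=+1, (1|3)=+1; sign (−1)^0·+1^0·+1^1 = +1.
(a,b)_∞: sgn(40755)=+, sgn(646)=+, so +1.
(a,b)_11: α=3, u≡1; β=0, v≡10 (mod 11); (1|11)=+1, (10|11)=-1; sign (−1)^0·+1^0·-1^3 = -1.
(a,b)_13: α=1, u≡8; β=2, v≡9 (mod 13); (8|13)=-1, (9|13)=+1; sign (−1)^0·-1^2·+1^1 = +1.
(a,b)_2: α=-2, β=1; u≡3, v≡3 (mod 8); ε(u)ε(v)=1·1, αω(v)=-2·1, βω(u)=1·1; sum ≡ 0  ⇒  +1.
(a,b)_5: α=1, u≡1; β=0, v≡4 (mod 5); (1|5)=+1, (4|5)=+1; sign (−1)^0·+1^0·+1^1 = +1.
(a,b)_17: α=0, u≡7; β=1, v≡13 (mod 17); (7|17)=-1, (13|17)=+1; sign (−1)^0·-1^1·+1^0 = -1.
(40755, 646 / ℚ) ramifies at {11, 17}: a division algebra.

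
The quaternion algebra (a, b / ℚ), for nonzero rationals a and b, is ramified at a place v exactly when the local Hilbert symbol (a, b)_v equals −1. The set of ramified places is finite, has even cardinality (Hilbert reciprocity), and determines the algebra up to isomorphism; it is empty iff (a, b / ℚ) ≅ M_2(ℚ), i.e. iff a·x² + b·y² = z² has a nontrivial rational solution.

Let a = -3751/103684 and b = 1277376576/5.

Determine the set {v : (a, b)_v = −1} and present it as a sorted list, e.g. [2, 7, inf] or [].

(a, b) ≡ (-31, 103845) mod (ℚ^×)²; places V = {2, 3, 5, 7, 11, 23, 31, 43, ∞}.
(a,b)_3: α=0, u≡2; β=1, v≡1 (mod 3); (2|3)=-1, (1|3)=+1; sign (−1)^0·-1^1·+1^0 = -1.
(a,b)_∞: sgn(-31)=−, sgn(103845)=+, so +1.
(a,b)_2: α=-2, β=6; u≡1, v≡5 (mod 8); ε(u)ε(v)=0·0, αω(v)=-2·1, βω(u)=6·0; sum ≡ 0  ⇒  +1.
(a,b)_5: α=0, u≡1; β=-1, v≡1 (mod 5); (1|5)=+1, (1|5)=+1; sign (−1)^0·+1^-1·+1^0 = +1.
(a,b)_11: α=2, u≡10; β=0, v≡5 (mod 11); (10|11)=-1, (5|11)=+1; sign (−1)^0·-1^0·+1^2 = +1.
(a,b)_23: α=-2, u≡19; β=1, v≡7 (mod 23); (19|23)=-1, (7|23)=-1; sign (−1)^0·-1^1·-1^-2 = -1.
(a,b)_43: α=0, u≡3; β=1, v≡28 (mod 43); (3|43)=-1, (28|43)=-1; sign (−1)^0·-1^1·-1^0 = -1.
(a,b)_31: α=1, u≡11; β=2, v≡12 (mod 31); (11|31)=-1, (12|31)=-1; sign (−1)^0·-1^2·-1^1 = -1.
(a,b)_7: α=-2, u≡4; β=1, v≡1 (mod 7); (4|7)=+1, (1|7)=+1; sign (−1)^0·+1^1·+1^-2 = +1.
Ram(-31, 103845) = {3, 23, 31, 43}; no ℚ_3-point on the conic.

[3, 23, 31, 43]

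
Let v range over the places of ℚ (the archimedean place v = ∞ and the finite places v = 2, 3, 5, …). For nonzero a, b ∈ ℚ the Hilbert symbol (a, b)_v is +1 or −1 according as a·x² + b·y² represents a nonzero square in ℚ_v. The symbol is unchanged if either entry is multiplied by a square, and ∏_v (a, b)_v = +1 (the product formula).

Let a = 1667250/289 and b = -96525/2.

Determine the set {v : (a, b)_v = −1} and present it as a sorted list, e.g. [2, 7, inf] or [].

[2, 5, 11, 13]

(a, b) ≡ (7410, -858) mod (ℚ^×)²; places V = {2, 3, 5, 11, 13, 17, 19, ∞}.
(a,b)_19: α=1, u≡2; β=0, v≡7 (mod 19); (2|19)=-1, (7|19)=+1; sign (−1)^0·-1^0·+1^1 = +1.
(a,b)_17: α=-2, u≡9; β=0, v≡9 (mod 17); (9|17)=+1, (9|17)=+1; sign (−1)^0·+1^0·+1^-2 = +1.
(a,b)_11: α=0, u≡8; β=1, v≡7 (mod 11); (8|11)=-1, (7|11)=-1; sign (−1)^0·-1^1·-1^0 = -1.
(a,b)_2: α=1, β=-1; u≡1, v≡3 (mod 8); ε(u)ε(v)=0·1, αω(v)=1·1, βω(u)=-1·0; sum ≡ 1  ⇒  -1.
(a,b)_13: α=1, u≡6; β=1, v≡12 (mod 13); (6|13)=-1, (12|13)=+1; sign (−1)^0·-1^1·+1^1 = -1.
(a,b)_∞: sgn(7410)=+, sgn(-858)=−, so +1.
(a,b)_3: α=3, u≡1; β=3, v≡2 (mod 3); (1|3)=+1, (2|3)=-1; sign (−1)^1·+1^3·-1^3 = +1.
(a,b)_5: α=3, u≡2; β=2, v≡2 (mod 5); (2|5)=-1, (2|5)=-1; sign (−1)^0·-1^2·-1^3 = -1.
(7410, -858 / ℚ) ramifies at {2, 5, 11, 13}: a division algebra.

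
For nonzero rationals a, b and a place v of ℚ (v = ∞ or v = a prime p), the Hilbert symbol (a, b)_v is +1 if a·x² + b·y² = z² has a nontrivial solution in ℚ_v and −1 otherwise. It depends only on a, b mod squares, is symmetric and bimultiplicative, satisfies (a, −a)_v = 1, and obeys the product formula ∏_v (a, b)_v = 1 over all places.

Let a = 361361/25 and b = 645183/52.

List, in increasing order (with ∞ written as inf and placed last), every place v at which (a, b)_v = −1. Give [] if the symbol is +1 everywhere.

Mod squares: a ≡ 1001, b ≡ 19019. Check v ∈ {∞, 2, 3, 5, 7, 11, 13, 19}.
v=3: a=3^0·(≡2), b=3^2·(≡2) mod 3; (2|3)=-1, (2|3)=-1; (−1)^{0·2·1}·(-1)^2·(-1)^0 = +1.
v=19: a=19^2·(≡18), b=19^1·(≡3) mod 19; (18|19)=-1, (3|19)=-1; (−1)^{2·1·9}·(-1)^1·(-1)^2 = -1.
v=∞: 1001 > 0 and 19019 > 0  ⇒  (a,b)_∞ = +1.
v=5: a=5^-2·(≡1), b=5^0·(≡4) mod 5; (1|5)=+1, (4|5)=+1; (−1)^{-2·0·2}·(+1)^0·(+1)^-2 = +1.
v=2: v_2(a)=0, v_2(b)=-2; units ≡ 1, 3 (mod 8); ε·ε+αω+βω = 0·1+0·1+-2·0 ≡ 0  ⇒  (a,b)_2 = +1.
v=11: a=11^1·(≡9), b=11^1·(≡7) mod 11; (9|11)=+1, (7|11)=-1; (−1)^{1·1·5}·(+1)^1·(-1)^1 = +1.
v=13: a=13^1·(≡10), b=13^-1·(≡8) mod 13; (10|13)=+1, (8|13)=-1; (−1)^{1·-1·6}·(+1)^-1·(-1)^1 = -1.
v=7: a=7^1·(≡3), b=7^3·(≡4) mod 7; (3|7)=-1, (4|7)=+1; (−1)^{1·3·3}·(-1)^3·(+1)^1 = +1.
(1001, 19019 / ℚ) ramifies at {13, 19}: a division algebra.

[13, 19]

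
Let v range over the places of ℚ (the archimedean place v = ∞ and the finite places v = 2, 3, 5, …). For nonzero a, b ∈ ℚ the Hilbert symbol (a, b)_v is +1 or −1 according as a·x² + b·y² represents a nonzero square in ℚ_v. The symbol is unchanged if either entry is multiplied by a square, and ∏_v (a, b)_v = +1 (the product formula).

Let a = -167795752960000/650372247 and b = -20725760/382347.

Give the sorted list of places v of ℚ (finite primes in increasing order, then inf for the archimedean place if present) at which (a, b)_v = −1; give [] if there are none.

[3, 5, 7, inf]

Mod squares: a ≡ -7, b ≡ -3795. Check v ∈ {∞, 2, 3, 5, 7, 11, 17, 23}.
v=7: a=7^-3·(≡6), b=7^-2·(≡3) mod 7; (6|7)=-1, (3|7)=-1; (−1)^{-3·-2·3}·(-1)^-2·(-1)^-3 = -1.
v=17: a=17^-2·(≡10), b=17^-2·(≡2) mod 17; (10|17)=-1, (2|17)=+1; (−1)^{-2·-2·8}·(-1)^-2·(+1)^-2 = +1.
v=2: v_2(a)=22, v_2(b)=14; units ≡ 1, 5 (mod 8); ε·ε+αω+βω = 0·0+22·1+14·0 ≡ 0  ⇒  (a,b)_2 = +1.
v=11: a=11^2·(≡1), b=11^1·(≡7) mod 11; (1|11)=+1, (7|11)=-1; (−1)^{2·1·5}·(+1)^1·(-1)^2 = +1.
v=3: a=3^-8·(≡2), b=3^-3·(≡1) mod 3; (2|3)=-1, (1|3)=+1; (−1)^{-8·-3·1}·(-1)^-3·(+1)^-8 = -1.
v=23: a=23^2·(≡9), b=23^1·(≡19) mod 23; (9|23)=+1, (19|23)=-1; (−1)^{2·1·11}·(+1)^1·(-1)^2 = +1.
v=∞: -7 < 0 and -3795 < 0  ⇒  (a,b)_∞ = -1.
v=5: a=5^4·(≡2), b=5^1·(≡4) mod 5; (2|5)=-1, (4|5)=+1; (−1)^{4·1·2}·(-1)^1·(+1)^4 = -1.
Ram(-7, -3795) = {3, 5, 7, ∞}; no ℚ_3-point on the conic.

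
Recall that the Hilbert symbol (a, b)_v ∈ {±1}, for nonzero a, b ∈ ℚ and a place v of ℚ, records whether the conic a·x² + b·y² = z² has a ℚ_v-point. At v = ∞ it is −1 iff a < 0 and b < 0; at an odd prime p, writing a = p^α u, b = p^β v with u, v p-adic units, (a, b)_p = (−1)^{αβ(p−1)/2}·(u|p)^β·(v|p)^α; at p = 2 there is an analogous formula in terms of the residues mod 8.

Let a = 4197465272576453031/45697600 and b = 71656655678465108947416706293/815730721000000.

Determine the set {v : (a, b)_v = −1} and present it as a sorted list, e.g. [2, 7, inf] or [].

(a, b) ≡ (24679, 3035517) mod (ℚ^×)²; places V = {2, 3, 5, 7, 11, 13, 17, 23, 29, 37, 41, ∞}.
(a,b)_2: α=-6, β=-6; u≡7, v≡5 (mod 8); ε(u)ε(v)=1·0, αω(v)=-6·1, βω(u)=-6·0; sum ≡ 0  ⇒  +1.
(a,b)_37: α=1, u≡36; β=1, v≡34 (mod 37); (36|37)=+1, (34|37)=+1; sign (−1)^0·+1^1·+1^1 = +1.
(a,b)_11: α=2, u≡6; β=4, v≡5 (mod 11); (6|11)=-1, (5|11)=+1; sign (−1)^0·-1^4·+1^2 = +1.
(a,b)_7: α=2, u≡2; β=4, v≡1 (mod 7); (2|7)=+1, (1|7)=+1; sign (−1)^0·+1^4·+1^2 = +1.
(a,b)_29: α=1, u≡11; β=1, v≡14 (mod 29); (11|29)=-1, (14|29)=-1; sign (−1)^0·-1^1·-1^1 = +1.
(a,b)_41: α=2, u≡28; β=3, v≡16 (mod 41); (28|41)=-1, (16|41)=+1; sign (−1)^0·-1^3·+1^2 = -1.
(a,b)_23: α=1, u≡10; β=1, v≡15 (mod 23); (10|23)=-1, (15|23)=-1; sign (−1)^1·-1^1·-1^1 = -1.
(a,b)_∞: sgn(24679)=+, sgn(3035517)=+, so +1.
(a,b)_17: α=2, u≡10; β=4, v≡10 (mod 17); (10|17)=-1, (10|17)=-1; sign (−1)^0·-1^4·-1^2 = +1.
(a,b)_3: α=10, u≡1; β=15, v≡2 (mod 3); (1|3)=+1, (2|3)=-1; sign (−1)^0·+1^15·-1^10 = +1.
(a,b)_13: α=-4, u≡11; β=-8, v≡9 (mod 13); (11|13)=-1, (9|13)=+1; sign (−1)^0·-1^-8·+1^-4 = +1.
(a,b)_5: α=-2, u≡4; β=-6, v≡2 (mod 5); (4|5)=+1, (2|5)=-1; sign (−1)^0·+1^-6·-1^-2 = +1.
Ram(24679, 3035517) = {23, 41}; no ℚ_23-point on the conic.

[23, 41]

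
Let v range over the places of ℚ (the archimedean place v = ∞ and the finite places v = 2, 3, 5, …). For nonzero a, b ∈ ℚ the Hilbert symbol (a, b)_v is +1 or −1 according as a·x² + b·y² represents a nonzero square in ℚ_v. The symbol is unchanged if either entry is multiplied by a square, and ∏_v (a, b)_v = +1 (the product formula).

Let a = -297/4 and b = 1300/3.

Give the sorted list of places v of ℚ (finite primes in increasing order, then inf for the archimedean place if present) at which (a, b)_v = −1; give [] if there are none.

(a, b) ≡ (-33, 39) mod (ℚ^×)²; places V = {2, 3, 5, 11, 13, ∞}.
(a,b)_∞: sgn(-33)=−, sgn(39)=+, so +1.
(a,b)_2: α=-2, β=2; u≡7, v≡7 (mod 8); ε(u)ε(v)=1·1, αω(v)=-2·0, βω(u)=2·0; sum ≡ 1  ⇒  -1.
(a,b)_5: α=0, u≡2; β=2, v≡4 (mod 5); (2|5)=-1, (4|5)=+1; sign (−1)^0·-1^2·+1^0 = +1.
(a,b)_3: α=3, u≡1; β=-1, v≡1 (mod 3); (1|3)=+1, (1|3)=+1; sign (−1)^1·+1^-1·+1^3 = -1.
(a,b)_11: α=1, u≡7; β=0, v≡8 (mod 11); (7|11)=-1, (8|11)=-1; sign (−1)^0·-1^0·-1^1 = -1.
(a,b)_13: α=0, u≡7; β=1, v≡3 (mod 13); (7|13)=-1, (3|13)=+1; sign (−1)^0·-1^1·+1^0 = -1.
(-33, 39 / ℚ) ramifies at {2, 3, 11, 13}: a division algebra.

[2, 3, 11, 13]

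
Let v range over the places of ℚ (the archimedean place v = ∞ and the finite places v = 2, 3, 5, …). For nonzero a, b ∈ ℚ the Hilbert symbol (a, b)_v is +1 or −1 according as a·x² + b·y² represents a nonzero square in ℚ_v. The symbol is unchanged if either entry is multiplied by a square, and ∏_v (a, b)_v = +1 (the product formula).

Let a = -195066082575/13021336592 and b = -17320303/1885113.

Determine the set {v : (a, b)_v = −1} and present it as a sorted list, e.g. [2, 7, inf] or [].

(a, b) ≡ (-87209031, -119) mod (ℚ^×)²; places V = {2, 3, 5, 7, 11, 13, 17, 19, 23, 37, 43, ∞}.
(a,b)_37: α=-2, u≡35; β=-2, v≡31 (mod 37); (35|37)=-1, (31|37)=-1; sign (−1)^0·-1^-2·-1^-2 = +1.
(a,b)_7: α=1, u≡6; β=1, v≡4 (mod 7); (6|7)=-1, (4|7)=+1; sign (−1)^1·-1^1·+1^1 = +1.
(a,b)_3: α=3, u≡2; β=-4, v≡1 (mod 3); (2|3)=-1, (1|3)=+1; sign (−1)^0·-1^-4·+1^3 = +1.
(a,b)_2: α=-4, β=0; u≡1, v≡1 (mod 8); ε(u)ε(v)=0·0, αω(v)=-4·0, βω(u)=0·0; sum ≡ 0  ⇒  +1.
(a,b)_5: α=2, u≡1; β=0, v≡4 (mod 5); (1|5)=+1, (4|5)=+1; sign (−1)^0·+1^0·+1^2 = +1.
(a,b)_∞: sgn(-87209031)=−, sgn(-119)=−, so -1.
(a,b)_13: α=3, u≡4; β=2, v≡2 (mod 13); (4|13)=+1, (2|13)=-1; sign (−1)^0·+1^2·-1^3 = -1.
(a,b)_43: α=1, u≡6; β=0, v≡23 (mod 43); (6|43)=+1, (23|43)=+1; sign (−1)^0·+1^0·+1^1 = +1.
(a,b)_17: α=-3, u≡10; β=-1, v≡3 (mod 17); (10|17)=-1, (3|17)=-1; sign (−1)^0·-1^-1·-1^-3 = +1.
(a,b)_19: α=1, u≡14; β=0, v≡15 (mod 19); (14|19)=-1, (15|19)=-1; sign (−1)^0·-1^0·-1^1 = -1.
(a,b)_11: α=-2, u≡1; β=4, v≡6 (mod 11); (1|11)=+1, (6|11)=-1; sign (−1)^0·+1^4·-1^-2 = +1.
(a,b)_23: α=1, u≡11; β=0, v≡10 (mod 23); (11|23)=-1, (10|23)=-1; sign (−1)^0·-1^0·-1^1 = -1.
(-87209031, -119 / ℚ) ramifies at {13, 19, 23, ∞}: a division algebra.

[13, 19, 23, inf]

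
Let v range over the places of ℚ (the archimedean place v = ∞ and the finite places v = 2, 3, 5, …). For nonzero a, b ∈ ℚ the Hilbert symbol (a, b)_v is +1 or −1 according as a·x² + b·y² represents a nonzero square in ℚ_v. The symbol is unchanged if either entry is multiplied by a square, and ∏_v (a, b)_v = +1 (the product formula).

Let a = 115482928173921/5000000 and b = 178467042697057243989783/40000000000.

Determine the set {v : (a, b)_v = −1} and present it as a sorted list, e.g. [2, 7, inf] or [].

[5, 23]

Mod squares: a ≡ 1045, b ≡ 23. Check v ∈ {∞, 2, 3, 5, 7, 11, 19, 23}.
v=3: a=3^10·(≡1), b=3^18·(≡2) mod 3; (1|3)=+1, (2|3)=-1; (−1)^{10·18·1}·(+1)^18·(-1)^10 = +1.
v=5: a=5^-7·(≡4), b=5^-10·(≡3) mod 5; (4|5)=+1, (3|5)=-1; (−1)^{-7·-10·2}·(+1)^-10·(-1)^-7 = -1.
v=11: a=11^1·(≡6), b=11^2·(≡4) mod 11; (6|11)=-1, (4|11)=+1; (−1)^{1·2·5}·(-1)^2·(+1)^1 = +1.
v=∞: 1045 > 0 and 23 > 0  ⇒  (a,b)_∞ = +1.
v=19: a=19^3·(≡16), b=19^4·(≡9) mod 19; (16|19)=+1, (9|19)=+1; (−1)^{3·4·9}·(+1)^4·(+1)^3 = +1.
v=2: v_2(a)=-6, v_2(b)=-12; units ≡ 5, 7 (mod 8); ε·ε+αω+βω = 0·1+-6·0+-12·1 ≡ 0  ⇒  (a,b)_2 = +1.
v=23: a=23^2·(≡21), b=23^3·(≡18) mod 23; (21|23)=-1, (18|23)=+1; (−1)^{2·3·11}·(-1)^3·(+1)^2 = -1.
v=7: a=7^2·(≡4), b=7^4·(≡2) mod 7; (4|7)=+1, (2|7)=+1; (−1)^{2·4·3}·(+1)^4·(+1)^2 = +1.
(1045, 23 / ℚ) ramifies at {5, 23}: a division algebra.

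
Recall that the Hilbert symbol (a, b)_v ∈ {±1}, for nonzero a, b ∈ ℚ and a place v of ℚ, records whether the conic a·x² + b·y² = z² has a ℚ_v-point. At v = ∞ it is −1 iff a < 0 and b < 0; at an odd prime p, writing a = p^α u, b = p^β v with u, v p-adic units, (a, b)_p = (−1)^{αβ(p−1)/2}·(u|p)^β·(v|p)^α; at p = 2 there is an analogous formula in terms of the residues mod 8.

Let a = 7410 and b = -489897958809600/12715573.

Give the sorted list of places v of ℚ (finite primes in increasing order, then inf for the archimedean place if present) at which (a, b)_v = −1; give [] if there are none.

Mod squares: a ≡ 7410, b ≡ -24882. Check v ∈ {∞, 2, 3, 5, 11, 13, 17, 19, 23, 29, 31, 43}.
v=2: v_2(a)=1, v_2(b)=13; units ≡ 1, 7 (mod 8); ε·ε+αω+βω = 0·1+1·0+13·0 ≡ 0  ⇒  (a,b)_2 = +1.
v=5: a=5^1·(≡2), b=5^2·(≡2) mod 5; (2|5)=-1, (2|5)=-1; (−1)^{1·2·2}·(-1)^2·(-1)^1 = -1.
v=11: a=11^0·(≡7), b=11^1·(≡9) mod 11; (7|11)=-1, (9|11)=+1; (−1)^{0·1·5}·(-1)^1·(+1)^0 = -1.
v=19: a=19^1·(≡10), b=19^0·(≡13) mod 19; (10|19)=-1, (13|19)=-1; (−1)^{1·0·9}·(-1)^0·(-1)^1 = -1.
v=13: a=13^1·(≡11), b=13^-1·(≡10) mod 13; (11|13)=-1, (10|13)=+1; (−1)^{1·-1·6}·(-1)^-1·(+1)^1 = -1.
v=3: a=3^1·(≡1), b=3^3·(≡1) mod 3; (1|3)=+1, (1|3)=+1; (−1)^{1·3·1}·(+1)^3·(+1)^1 = -1.
v=43: a=43^0·(≡14), b=43^-2·(≡11) mod 43; (14|43)=+1, (11|43)=+1; (−1)^{0·-2·21}·(+1)^-2·(+1)^0 = +1.
v=31: a=31^0·(≡1), b=31^2·(≡24) mod 31; (1|31)=+1, (24|31)=-1; (−1)^{0·2·15}·(+1)^2·(-1)^0 = +1.
v=17: a=17^0·(≡15), b=17^2·(≡7) mod 17; (15|17)=+1, (7|17)=-1; (−1)^{0·2·8}·(+1)^2·(-1)^0 = +1.
v=23: a=23^0·(≡4), b=23^-2·(≡8) mod 23; (4|23)=+1, (8|23)=+1; (−1)^{0·-2·11}·(+1)^-2·(+1)^0 = +1.
v=∞: 7410 > 0 and -24882 < 0  ⇒  (a,b)_∞ = +1.
v=29: a=29^0·(≡15), b=29^1·(≡27) mod 29; (15|29)=-1, (27|29)=-1; (−1)^{0·1·14}·(-1)^1·(-1)^0 = -1.
|Ram(7410, -24882)| = 6, even; anisotropic at {3, 5, 11, 13, 19, 29}.

[3, 5, 11, 13, 19, 29]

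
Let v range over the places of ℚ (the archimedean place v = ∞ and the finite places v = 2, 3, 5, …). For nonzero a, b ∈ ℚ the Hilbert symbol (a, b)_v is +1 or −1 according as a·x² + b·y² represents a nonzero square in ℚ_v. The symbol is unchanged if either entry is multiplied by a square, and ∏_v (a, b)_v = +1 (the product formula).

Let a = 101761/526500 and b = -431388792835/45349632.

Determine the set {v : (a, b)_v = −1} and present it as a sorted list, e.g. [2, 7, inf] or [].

[3, 5, 11, 13]

Mod squares: a ≡ 65, b ≡ -2145. Check v ∈ {∞, 2, 3, 5, 7, 11, 13, 29}.
v=13: a=13^-1·(≡2), b=13^1·(≡3) mod 13; (2|13)=-1, (3|13)=+1; (−1)^{-1·1·6}·(-1)^1·(+1)^-1 = -1.
v=2: v_2(a)=-2, v_2(b)=-8; units ≡ 1, 7 (mod 8); ε·ε+αω+βω = 0·1+-2·0+-8·0 ≡ 0  ⇒  (a,b)_2 = +1.
v=29: a=29^2·(≡1), b=29^2·(≡1) mod 29; (1|29)=+1, (1|29)=+1; (−1)^{2·2·14}·(+1)^2·(+1)^2 = +1.
v=3: a=3^-4·(≡2), b=3^-11·(≡2) mod 3; (2|3)=-1, (2|3)=-1; (−1)^{-4·-11·1}·(-1)^-11·(-1)^-4 = -1.
v=∞: 65 > 0 and -2145 < 0  ⇒  (a,b)_∞ = +1.
v=5: a=5^-3·(≡3), b=5^1·(≡4) mod 5; (3|5)=-1, (4|5)=+1; (−1)^{-3·1·2}·(-1)^1·(+1)^-3 = -1.
v=7: a=7^0·(≡1), b=7^2·(≡4) mod 7; (1|7)=+1, (4|7)=+1; (−1)^{0·2·3}·(+1)^2·(+1)^0 = +1.
v=11: a=11^2·(≡7), b=11^5·(≡4) mod 11; (7|11)=-1, (4|11)=+1; (−1)^{2·5·5}·(-1)^5·(+1)^2 = -1.
(65, -2145 / ℚ) ramifies at {3, 5, 11, 13}: a division algebra.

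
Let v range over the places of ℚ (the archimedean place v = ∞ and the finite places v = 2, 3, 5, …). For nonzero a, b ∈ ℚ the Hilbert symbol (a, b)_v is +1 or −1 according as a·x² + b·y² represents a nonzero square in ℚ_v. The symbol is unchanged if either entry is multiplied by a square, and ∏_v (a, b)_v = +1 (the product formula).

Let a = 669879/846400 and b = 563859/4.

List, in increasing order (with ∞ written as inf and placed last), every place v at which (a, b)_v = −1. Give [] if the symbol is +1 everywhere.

[2, 47]

(a, b) ≡ (31, 62651) mod (ℚ^×)²; places V = {2, 3, 5, 7, 23, 31, 43, 47, ∞}.
(a,b)_∞: sgn(31)=+, sgn(62651)=+, so +1.
(a,b)_31: α=1, u≡18; β=1, v≡29 (mod 31); (18|31)=+1, (29|31)=-1; sign (−1)^1·+1^1·-1^1 = +1.
(a,b)_43: α=0, u≡23; β=1, v≡21 (mod 43); (23|43)=+1, (21|43)=+1; sign (−1)^0·+1^1·+1^0 = +1.
(a,b)_3: α=2, u≡1; β=2, v≡2 (mod 3); (1|3)=+1, (2|3)=-1; sign (−1)^0·+1^2·-1^2 = +1.
(a,b)_2: α=-6, β=-2; u≡7, v≡3 (mod 8); ε(u)ε(v)=1·1, αω(v)=-6·1, βω(u)=-2·0; sum ≡ 1  ⇒  -1.
(a,b)_23: α=-2, u≡18; β=0, v≡15 (mod 23); (18|23)=+1, (15|23)=-1; sign (−1)^0·+1^0·-1^-2 = +1.
(a,b)_47: α=0, u≡23; β=1, v≡3 (mod 47); (23|47)=-1, (3|47)=+1; sign (−1)^0·-1^1·+1^0 = -1.
(a,b)_5: α=-2, u≡4; β=0, v≡1 (mod 5); (4|5)=+1, (1|5)=+1; sign (−1)^0·+1^0·+1^-2 = +1.
(a,b)_7: α=4, u≡3; β=0, v≡4 (mod 7); (3|7)=-1, (4|7)=+1; sign (−1)^0·-1^0·+1^4 = +1.
Ram(31, 62651) = {2, 47}; no ℚ_2-point on the conic.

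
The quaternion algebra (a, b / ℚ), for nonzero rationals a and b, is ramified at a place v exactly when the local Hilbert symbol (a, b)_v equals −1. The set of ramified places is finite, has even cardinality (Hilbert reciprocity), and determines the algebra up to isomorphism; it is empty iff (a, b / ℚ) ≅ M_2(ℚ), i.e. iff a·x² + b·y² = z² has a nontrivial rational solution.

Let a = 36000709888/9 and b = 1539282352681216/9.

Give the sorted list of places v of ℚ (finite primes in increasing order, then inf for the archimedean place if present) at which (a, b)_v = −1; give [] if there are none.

(a, b) ≡ (13, 3289) mod (ℚ^×)²; places V = {2, 3, 11, 13, 23, ∞}.
(a,b)_11: α=2, u≡10; β=3, v≡7 (mod 11); (10|11)=-1, (7|11)=-1; sign (−1)^0·-1^3·-1^2 = -1.
(a,b)_3: α=-2, u≡1; β=-2, v≡1 (mod 3); (1|3)=+1, (1|3)=+1; sign (−1)^0·+1^-2·+1^-2 = +1.
(a,b)_13: α=3, u≡10; β=5, v≡8 (mod 13); (10|13)=+1, (8|13)=-1; sign (−1)^0·+1^5·-1^3 = -1.
(a,b)_23: α=2, u≡1; β=3, v≡19 (mod 23); (1|23)=+1, (19|23)=-1; sign (−1)^0·+1^3·-1^2 = +1.
(a,b)_2: α=8, β=8; u≡5, v≡1 (mod 8); ε(u)ε(v)=0·0, αω(v)=8·0, βω(u)=8·1; sum ≡ 0  ⇒  +1.
(a,b)_∞: sgn(13)=+, sgn(3289)=+, so +1.
|Ram(13, 3289)| = 2, even; anisotropic at {11, 13}.

[11, 13]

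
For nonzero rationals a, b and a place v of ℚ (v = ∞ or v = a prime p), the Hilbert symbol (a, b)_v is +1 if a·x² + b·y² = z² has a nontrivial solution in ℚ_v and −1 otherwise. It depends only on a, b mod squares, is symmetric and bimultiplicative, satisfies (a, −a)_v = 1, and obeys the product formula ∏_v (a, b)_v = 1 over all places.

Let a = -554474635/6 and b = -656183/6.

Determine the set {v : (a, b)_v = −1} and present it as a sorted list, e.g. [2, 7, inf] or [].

[5, 11, 17, inf]

Mod squares: a ≡ -162690, b ≡ -32538. Check v ∈ {∞, 2, 3, 5, 11, 13, 17, 29}.
v=11: a=11^3·(≡3), b=11^3·(≡4) mod 11; (3|11)=+1, (4|11)=+1; (−1)^{3·3·5}·(+1)^3·(+1)^3 = -1.
v=13: a=13^2·(≡2), b=13^0·(≡3) mod 13; (2|13)=-1, (3|13)=+1; (−1)^{2·0·6}·(-1)^0·(+1)^2 = +1.
v=5: a=5^1·(≡3), b=5^0·(≡2) mod 5; (3|5)=-1, (2|5)=-1; (−1)^{1·0·2}·(-1)^0·(-1)^1 = -1.
v=2: v_2(a)=-1, v_2(b)=-1; units ≡ 7, 3 (mod 8); ε·ε+αω+βω = 1·1+-1·1+-1·0 ≡ 0  ⇒  (a,b)_2 = +1.
v=29: a=29^1·(≡5), b=29^1·(≡23) mod 29; (5|29)=+1, (23|29)=+1; (−1)^{1·1·14}·(+1)^1·(+1)^1 = +1.
v=∞: -162690 < 0 and -32538 < 0  ⇒  (a,b)_∞ = -1.
v=17: a=17^1·(≡16), b=17^1·(≡7) mod 17; (16|17)=+1, (7|17)=-1; (−1)^{1·1·8}·(+1)^1·(-1)^1 = -1.
v=3: a=3^-1·(≡1), b=3^-1·(≡2) mod 3; (1|3)=+1, (2|3)=-1; (−1)^{-1·-1·1}·(+1)^-1·(-1)^-1 = +1.
Ram(-162690, -32538) = {5, 11, 17, ∞}; no ℚ_5-point on the conic.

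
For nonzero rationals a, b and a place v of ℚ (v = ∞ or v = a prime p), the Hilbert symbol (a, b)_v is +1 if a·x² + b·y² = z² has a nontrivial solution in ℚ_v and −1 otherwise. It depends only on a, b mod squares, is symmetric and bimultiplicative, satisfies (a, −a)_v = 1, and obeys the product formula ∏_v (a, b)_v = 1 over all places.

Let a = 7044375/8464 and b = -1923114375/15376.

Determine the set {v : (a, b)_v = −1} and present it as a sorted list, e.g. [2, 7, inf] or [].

(a, b) ≡ (39, -7) mod (ℚ^×)²; places V = {2, 3, 5, 7, 13, 17, 23, 31, ∞}.
(a,b)_17: α=2, u≡10; β=2, v≡11 (mod 17); (10|17)=-1, (11|17)=-1; sign (−1)^0·-1^2·-1^2 = +1.
(a,b)_23: α=-2, u≡6; β=0, v≡1 (mod 23); (6|23)=+1, (1|23)=+1; sign (−1)^0·+1^0·+1^-2 = +1.
(a,b)_3: α=1, u≡1; β=2, v≡2 (mod 3); (1|3)=+1, (2|3)=-1; sign (−1)^0·+1^2·-1^1 = -1.
(a,b)_∞: sgn(39)=+, sgn(-7)=−, so +1.
(a,b)_31: α=0, u≡28; β=-2, v≡26 (mod 31); (28|31)=+1, (26|31)=-1; sign (−1)^0·+1^-2·-1^0 = +1.
(a,b)_5: α=4, u≡4; β=4, v≡2 (mod 5); (4|5)=+1, (2|5)=-1; sign (−1)^0·+1^4·-1^4 = +1.
(a,b)_7: α=0, u≡2; β=1, v≡5 (mod 7); (2|7)=+1, (5|7)=-1; sign (−1)^0·+1^1·-1^0 = +1.
(a,b)_2: α=-4, β=-4; u≡7, v≡1 (mod 8); ε(u)ε(v)=1·0, αω(v)=-4·0, βω(u)=-4·0; sum ≡ 0  ⇒  +1.
(a,b)_13: α=1, u≡9; β=2, v≡11 (mod 13); (9|13)=+1, (11|13)=-1; sign (−1)^0·+1^2·-1^1 = -1.
Ram(39, -7) = {3, 13}; no ℚ_3-point on the conic.

[3, 13]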